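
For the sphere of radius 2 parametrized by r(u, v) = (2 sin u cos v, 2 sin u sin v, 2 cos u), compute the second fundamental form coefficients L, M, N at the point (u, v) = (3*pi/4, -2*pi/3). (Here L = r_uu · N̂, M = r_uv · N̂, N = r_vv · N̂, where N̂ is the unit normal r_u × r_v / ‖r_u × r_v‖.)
L = -2;  M = 0;  N = -1

Compute the unit normal N̂(u, v) = (sin(u)^2*cos(v)/Abs(sin(u)), sin(u)^2*sin(v)/Abs(sin(u)), sin(2*u)/(2*Abs(sin(u)))), and the second partials r_uu, r_uv, r_vv. Take dot products:
  L(u, v) = r_uu · N̂ = -2*sin(u)/Abs(sin(u)),
  M(u, v) = r_uv · N̂ = 0,
  N(u, v) = r_vv · N̂ = -2*sin(u)^3/Abs(sin(u)).
Evaluating at (u, v) = (3*pi/4, -2*pi/3):
  L = -2, M = 0, N = -1.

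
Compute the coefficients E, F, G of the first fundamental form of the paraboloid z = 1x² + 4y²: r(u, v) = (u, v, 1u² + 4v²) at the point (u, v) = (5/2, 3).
E = 26;  F = 120;  G = 577

Partials: r_u = (1, 0, 2*u), r_v = (0, 1, 8*v). As functions of (u, v):
  E = r_u · r_u = 4*u^2 + 1,
  F = r_u · r_v = 16*u*v,
  G = r_v · r_v = 64*v^2 + 1.
Evaluating at (u, v) = (5/2, 3): E = 26, F = 120, G = 577.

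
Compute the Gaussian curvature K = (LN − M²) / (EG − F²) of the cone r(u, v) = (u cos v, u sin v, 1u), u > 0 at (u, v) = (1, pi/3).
K = 0

Coefficients of the first fundamental form: E = 2, F = 0, G = u^2.
Coefficients of the second fundamental form: L = 0, M = 0, N = sqrt(2)*u^2/(2*Abs(u)).
Assemble K = (LN − M²)/(EG − F²) = 0. At (u, v) = (1, pi/3): K = 0.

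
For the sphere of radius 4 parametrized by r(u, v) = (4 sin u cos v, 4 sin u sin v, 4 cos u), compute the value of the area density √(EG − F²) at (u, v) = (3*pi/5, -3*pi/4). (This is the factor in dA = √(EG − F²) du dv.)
√(EG − F²)|_{(3*pi/5, -3*pi/4)} = 4*sqrt(2*sqrt(5) + 10)

E = 16, F = 0, G = 16*sin(u)^2, so EG − F² = 256*sin(u)^2. Taking the positive square root: √(EG − F²) = 16*Abs(sin(u)). At (u, v) = (3*pi/5, -3*pi/4): 4*sqrt(2*sqrt(5) + 10).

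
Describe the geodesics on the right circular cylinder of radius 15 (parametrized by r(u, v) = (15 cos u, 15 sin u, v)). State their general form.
The cylinder is flat (K = 0) and locally isometric to the plane via the development (u, v) ↦ (15 u, v). Geodesics are the pre-images of straight lines: circles (v constant), vertical lines (u constant), and helices (v = c · u + d) for constants c, d.

A right cylinder has E = 15², F = 0, G = 1, so EG − F² = 15², and L = −15, M = N = 0, giving K = (LN − M²)/(EG − F²) = 0 everywhere. A flat surface is locally isometric to the Euclidean plane via the map (u, v) ↦ (15 u, v). Straight lines in the (x̃, ỹ) plane pull back to: (a) horizontal circles (v = const), (b) vertical generators (u = const), and (c) helices (15 u tan θ = v, i.e. v = c · u + d).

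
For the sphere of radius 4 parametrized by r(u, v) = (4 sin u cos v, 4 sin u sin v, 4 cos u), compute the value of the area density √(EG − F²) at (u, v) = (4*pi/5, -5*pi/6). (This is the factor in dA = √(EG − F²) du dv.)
√(EG − F²)|_{(4*pi/5, -5*pi/6)} = 4*sqrt(10 - 2*sqrt(5))

E = 16, F = 0, G = 16*sin(u)^2, so EG − F² = 256*sin(u)^2. Taking the positive square root: √(EG − F²) = 16*Abs(sin(u)). At (u, v) = (4*pi/5, -5*pi/6): 4*sqrt(10 - 2*sqrt(5)).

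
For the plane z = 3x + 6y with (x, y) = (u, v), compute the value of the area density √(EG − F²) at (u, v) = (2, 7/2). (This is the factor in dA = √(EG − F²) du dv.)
√(EG − F²)|_{(2, 7/2)} = sqrt(46)

E = 10, F = 18, G = 37, so EG − F² = 46. Taking the positive square root: √(EG − F²) = sqrt(46). At (u, v) = (2, 7/2): sqrt(46).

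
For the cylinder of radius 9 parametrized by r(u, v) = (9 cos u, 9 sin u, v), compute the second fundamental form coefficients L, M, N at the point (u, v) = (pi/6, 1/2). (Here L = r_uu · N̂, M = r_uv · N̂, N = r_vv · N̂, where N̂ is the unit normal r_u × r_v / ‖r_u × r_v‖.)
L = -9;  M = 0;  N = 0

Compute the unit normal N̂(u, v) = (cos(u), sin(u), 0), and the second partials r_uu, r_uv, r_vv. Take dot products:
  L(u, v) = r_uu · N̂ = -9,
  M(u, v) = r_uv · N̂ = 0,
  N(u, v) = r_vv · N̂ = 0.
Evaluating at (u, v) = (pi/6, 1/2):
  L = -9, M = 0, N = 0.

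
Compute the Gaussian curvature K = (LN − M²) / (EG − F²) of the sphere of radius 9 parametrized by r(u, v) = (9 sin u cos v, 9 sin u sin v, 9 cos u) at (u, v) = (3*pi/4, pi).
K = 1/81

Coefficients of the first fundamental form: E = 81, F = 0, G = 81*sin(u)^2.
Coefficients of the second fundamental form: L = -9*sin(u)/Abs(sin(u)), M = 0, N = -9*sin(u)^3/Abs(sin(u)).
Assemble K = (LN − M²)/(EG − F²) = 1/81. At (u, v) = (3*pi/4, pi): K = 1/81.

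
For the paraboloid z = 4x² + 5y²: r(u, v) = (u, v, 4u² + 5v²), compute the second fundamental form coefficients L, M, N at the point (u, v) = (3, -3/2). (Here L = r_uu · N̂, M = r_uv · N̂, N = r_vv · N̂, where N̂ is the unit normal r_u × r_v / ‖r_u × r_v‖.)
L = 4*sqrt(802)/401;  M = 0;  N = 5*sqrt(802)/401

Compute the unit normal N̂(u, v) = (-8*u/sqrt(64*u^2 + 100*v^2 + 1), -10*v/sqrt(64*u^2 + 100*v^2 + 1), 1/sqrt(64*u^2 + 100*v^2 + 1)), and the second partials r_uu, r_uv, r_vv. Take dot products:
  L(u, v) = r_uu · N̂ = 8/sqrt(64*u^2 + 100*v^2 + 1),
  M(u, v) = r_uv · N̂ = 0,
  N(u, v) = r_vv · N̂ = 10/sqrt(64*u^2 + 100*v^2 + 1).
Evaluating at (u, v) = (3, -3/2):
  L = 4*sqrt(802)/401, M = 0, N = 5*sqrt(802)/401.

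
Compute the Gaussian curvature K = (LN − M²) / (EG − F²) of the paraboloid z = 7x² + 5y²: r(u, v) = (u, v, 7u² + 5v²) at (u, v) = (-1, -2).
K = 140/356409

Coefficients of the first fundamental form: E = 196*u^2 + 1, F = 140*u*v, G = 100*v^2 + 1.
Coefficients of the second fundamental form: L = 14/sqrt(196*u^2 + 100*v^2 + 1), M = 0, N = 10/sqrt(196*u^2 + 100*v^2 + 1).
Assemble K = (LN − M²)/(EG − F²) = 140/(38416*u^4 + 39200*u^2*v^2 + 392*u^2 + 10000*v^4 + 200*v^2 + 1). At (u, v) = (-1, -2): K = 140/356409.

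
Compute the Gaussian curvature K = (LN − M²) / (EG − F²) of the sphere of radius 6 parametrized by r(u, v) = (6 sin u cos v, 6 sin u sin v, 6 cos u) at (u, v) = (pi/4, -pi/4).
K = 1/36

Coefficients of the first fundamental form: E = 36, F = 0, G = 36*sin(u)^2.
Coefficients of the second fundamental form: L = -6*sin(u)/Abs(sin(u)), M = 0, N = -6*sin(u)^3/Abs(sin(u)).
Assemble K = (LN − M²)/(EG − F²) = 1/36. At (u, v) = (pi/4, -pi/4): K = 1/36.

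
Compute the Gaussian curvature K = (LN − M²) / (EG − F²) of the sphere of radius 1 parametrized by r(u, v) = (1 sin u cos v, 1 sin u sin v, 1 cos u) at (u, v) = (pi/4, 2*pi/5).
K = 1

Coefficients of the first fundamental form: E = 1, F = 0, G = sin(u)^2.
Coefficients of the second fundamental form: L = -sin(u)/Abs(sin(u)), M = 0, N = -sin(u)^3/Abs(sin(u)).
Assemble K = (LN − M²)/(EG − F²) = 1. At (u, v) = (pi/4, 2*pi/5): K = 1.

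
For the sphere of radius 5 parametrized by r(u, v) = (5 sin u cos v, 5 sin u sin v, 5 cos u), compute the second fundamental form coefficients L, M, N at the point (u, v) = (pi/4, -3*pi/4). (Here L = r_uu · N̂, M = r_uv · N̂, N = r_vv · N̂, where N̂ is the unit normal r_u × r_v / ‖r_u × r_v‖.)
L = -5;  M = 0;  N = -5/2

Compute the unit normal N̂(u, v) = (sin(u)^2*cos(v)/Abs(sin(u)), sin(u)^2*sin(v)/Abs(sin(u)), sin(2*u)/(2*Abs(sin(u)))), and the second partials r_uu, r_uv, r_vv. Take dot products:
  L(u, v) = r_uu · N̂ = -5*sin(u)/Abs(sin(u)),
  M(u, v) = r_uv · N̂ = 0,
  N(u, v) = r_vv · N̂ = -5*sin(u)^3/Abs(sin(u)).
Evaluating at (u, v) = (pi/4, -3*pi/4):
  L = -5, M = 0, N = -5/2.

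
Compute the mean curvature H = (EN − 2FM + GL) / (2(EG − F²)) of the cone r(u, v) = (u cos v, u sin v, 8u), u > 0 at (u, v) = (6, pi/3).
H = 2*sqrt(65)/195

With E = 65, F = 0, G = u^2, L = 0, M = 0, N = 8*sqrt(65)*u^2/(65*Abs(u)), assemble
  H = (EN − 2FM + GL) / (2(EG − F²)) = 4*sqrt(65)/(65*Abs(u)).
At (u, v) = (6, pi/3): H = 2*sqrt(65)/195.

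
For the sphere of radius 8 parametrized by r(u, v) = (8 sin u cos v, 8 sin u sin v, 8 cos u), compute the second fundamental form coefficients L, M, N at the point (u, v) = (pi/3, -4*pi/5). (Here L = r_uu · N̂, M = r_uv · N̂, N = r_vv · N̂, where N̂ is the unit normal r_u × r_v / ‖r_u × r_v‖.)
L = -8;  M = 0;  N = -6

Compute the unit normal N̂(u, v) = (sin(u)^2*cos(v)/Abs(sin(u)), sin(u)^2*sin(v)/Abs(sin(u)), sin(2*u)/(2*Abs(sin(u)))), and the second partials r_uu, r_uv, r_vv. Take dot products:
  L(u, v) = r_uu · N̂ = -8*sin(u)/Abs(sin(u)),
  M(u, v) = r_uv · N̂ = 0,
  N(u, v) = r_vv · N̂ = -8*sin(u)^3/Abs(sin(u)).
Evaluating at (u, v) = (pi/3, -4*pi/5):
  L = -8, M = 0, N = -6.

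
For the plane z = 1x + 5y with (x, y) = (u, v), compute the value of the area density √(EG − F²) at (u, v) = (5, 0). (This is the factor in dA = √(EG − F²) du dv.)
√(EG − F²)|_{(5, 0)} = 3*sqrt(3)

E = 2, F = 5, G = 26, so EG − F² = 27. Taking the positive square root: √(EG − F²) = 3*sqrt(3). At (u, v) = (5, 0): 3*sqrt(3).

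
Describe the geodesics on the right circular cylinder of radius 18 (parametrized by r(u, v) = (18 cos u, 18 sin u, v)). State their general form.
The cylinder is flat (K = 0) and locally isometric to the plane via the development (u, v) ↦ (18 u, v). Geodesics are the pre-images of straight lines: circles (v constant), vertical lines (u constant), and helices (v = c · u + d) for constants c, d.

A right cylinder has E = 18², F = 0, G = 1, so EG − F² = 18², and L = −18, M = N = 0, giving K = (LN − M²)/(EG − F²) = 0 everywhere. A flat surface is locally isometric to the Euclidean plane via the map (u, v) ↦ (18 u, v). Straight lines in the (x̃, ỹ) plane pull back to: (a) horizontal circles (v = const), (b) vertical generators (u = const), and (c) helices (18 u tan θ = v, i.e. v = c · u + d).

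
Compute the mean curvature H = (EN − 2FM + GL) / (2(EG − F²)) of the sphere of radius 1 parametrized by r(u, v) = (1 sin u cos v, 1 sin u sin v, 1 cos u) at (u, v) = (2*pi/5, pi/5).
H = -1

With E = 1, F = 0, G = sin(u)^2, L = -sin(u)/Abs(sin(u)), M = 0, N = -sin(u)^3/Abs(sin(u)), assemble
  H = (EN − 2FM + GL) / (2(EG − F²)) = -sin(u)/Abs(sin(u)).
At (u, v) = (2*pi/5, pi/5): H = -1.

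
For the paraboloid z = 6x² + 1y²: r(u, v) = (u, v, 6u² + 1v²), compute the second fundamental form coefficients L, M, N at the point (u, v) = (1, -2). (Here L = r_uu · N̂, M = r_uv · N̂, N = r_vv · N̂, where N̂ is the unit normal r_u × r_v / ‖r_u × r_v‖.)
L = 12*sqrt(161)/161;  M = 0;  N = 2*sqrt(161)/161

Compute the unit normal N̂(u, v) = (-12*u/sqrt(144*u^2 + 4*v^2 + 1), -2*v/sqrt(144*u^2 + 4*v^2 + 1), 1/sqrt(144*u^2 + 4*v^2 + 1)), and the second partials r_uu, r_uv, r_vv. Take dot products:
  L(u, v) = r_uu · N̂ = 12/sqrt(144*u^2 + 4*v^2 + 1),
  M(u, v) = r_uv · N̂ = 0,
  N(u, v) = r_vv · N̂ = 2/sqrt(144*u^2 + 4*v^2 + 1).
Evaluating at (u, v) = (1, -2):
  L = 12*sqrt(161)/161, M = 0, N = 2*sqrt(161)/161.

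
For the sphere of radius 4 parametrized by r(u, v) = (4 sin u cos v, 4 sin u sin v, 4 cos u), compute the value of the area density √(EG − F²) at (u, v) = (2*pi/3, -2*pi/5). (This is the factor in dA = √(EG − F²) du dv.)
√(EG − F²)|_{(2*pi/3, -2*pi/5)} = 8*sqrt(3)

E = 16, F = 0, G = 16*sin(u)^2, so EG − F² = 256*sin(u)^2. Taking the positive square root: √(EG − F²) = 16*Abs(sin(u)). At (u, v) = (2*pi/3, -2*pi/5): 8*sqrt(3).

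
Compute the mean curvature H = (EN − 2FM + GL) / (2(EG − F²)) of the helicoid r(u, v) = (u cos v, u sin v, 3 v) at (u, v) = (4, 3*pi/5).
H = 0

With E = 1, F = 0, G = u^2 + 9, L = 0, M = -3/sqrt(u^2 + 9), N = 0, assemble
  H = (EN − 2FM + GL) / (2(EG − F²)) = 0.
At (u, v) = (4, 3*pi/5): H = 0.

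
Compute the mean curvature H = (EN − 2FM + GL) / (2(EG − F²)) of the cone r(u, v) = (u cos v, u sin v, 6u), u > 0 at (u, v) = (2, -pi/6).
H = 3*sqrt(37)/74

With E = 37, F = 0, G = u^2, L = 0, M = 0, N = 6*sqrt(37)*u^2/(37*Abs(u)), assemble
  H = (EN − 2FM + GL) / (2(EG − F²)) = 3*sqrt(37)/(37*Abs(u)).
At (u, v) = (2, -pi/6): H = 3*sqrt(37)/74.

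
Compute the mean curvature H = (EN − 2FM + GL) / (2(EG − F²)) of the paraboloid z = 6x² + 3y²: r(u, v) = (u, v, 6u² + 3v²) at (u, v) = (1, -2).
H = 1305/4913

With E = 144*u^2 + 1, F = 72*u*v, G = 36*v^2 + 1, L = 12/sqrt(144*u^2 + 36*v^2 + 1), M = 0, N = 6/sqrt(144*u^2 + 36*v^2 + 1), assemble
  H = (EN − 2FM + GL) / (2(EG − F²)) = 9*(48*u^2 + 24*v^2 + 1)/(144*u^2 + 36*v^2 + 1)^(3/2).
At (u, v) = (1, -2): H = 1305/4913.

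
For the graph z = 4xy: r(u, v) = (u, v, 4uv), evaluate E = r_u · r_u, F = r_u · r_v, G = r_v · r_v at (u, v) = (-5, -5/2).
E = 101;  F = 200;  G = 401

Partials: r_u = (1, 0, 4*v), r_v = (0, 1, 4*u). As functions of (u, v):
  E = r_u · r_u = 16*v^2 + 1,
  F = r_u · r_v = 16*u*v,
  G = r_v · r_v = 16*u^2 + 1.
Evaluating at (u, v) = (-5, -5/2): E = 101, F = 200, G = 401.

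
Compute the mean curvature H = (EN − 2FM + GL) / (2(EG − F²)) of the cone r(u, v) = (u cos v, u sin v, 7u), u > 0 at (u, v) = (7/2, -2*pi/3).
H = sqrt(2)/10

With E = 50, F = 0, G = u^2, L = 0, M = 0, N = 7*sqrt(2)*u^2/(10*Abs(u)), assemble
  H = (EN − 2FM + GL) / (2(EG − F²)) = 7*sqrt(2)/(20*Abs(u)).
At (u, v) = (7/2, -2*pi/3): H = sqrt(2)/10.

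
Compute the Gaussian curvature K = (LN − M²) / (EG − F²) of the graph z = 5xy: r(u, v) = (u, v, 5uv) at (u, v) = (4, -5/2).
K = -400/4968441

Coefficients of the first fundamental form: E = 25*v^2 + 1, F = 25*u*v, G = 25*u^2 + 1.
Coefficients of the second fundamental form: L = 0, M = 5/sqrt(25*u^2 + 25*v^2 + 1), N = 0.
Assemble K = (LN − M²)/(EG − F²) = -25/(625*u^4 + 1250*u^2*v^2 + 50*u^2 + 625*v^4 + 50*v^2 + 1). At (u, v) = (4, -5/2): K = -400/4968441.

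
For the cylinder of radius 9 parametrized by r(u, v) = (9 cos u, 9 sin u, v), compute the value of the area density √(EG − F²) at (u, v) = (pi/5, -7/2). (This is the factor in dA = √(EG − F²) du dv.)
√(EG − F²)|_{(pi/5, -7/2)} = 9

E = 81, F = 0, G = 1, so EG − F² = 81. Taking the positive square root: √(EG − F²) = 9. At (u, v) = (pi/5, -7/2): 9.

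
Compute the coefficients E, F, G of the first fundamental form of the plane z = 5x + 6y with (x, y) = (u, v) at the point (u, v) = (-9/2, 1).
E = 26;  F = 30;  G = 37

Partials: r_u = (1, 0, 5), r_v = (0, 1, 6). As functions of (u, v):
  E = r_u · r_u = 26,
  F = r_u · r_v = 30,
  G = r_v · r_v = 37.
Evaluating at (u, v) = (-9/2, 1): E = 26, F = 30, G = 37.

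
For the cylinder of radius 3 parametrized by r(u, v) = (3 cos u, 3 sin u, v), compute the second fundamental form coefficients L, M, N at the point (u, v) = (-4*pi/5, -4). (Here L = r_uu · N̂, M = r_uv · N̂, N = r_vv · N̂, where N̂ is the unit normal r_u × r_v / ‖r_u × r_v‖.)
L = -3;  M = 0;  N = 0

Compute the unit normal N̂(u, v) = (cos(u), sin(u), 0), and the second partials r_uu, r_uv, r_vv. Take dot products:
  L(u, v) = r_uu · N̂ = -3,
  M(u, v) = r_uv · N̂ = 0,
  N(u, v) = r_vv · N̂ = 0.
Evaluating at (u, v) = (-4*pi/5, -4):
  L = -3, M = 0, N = 0.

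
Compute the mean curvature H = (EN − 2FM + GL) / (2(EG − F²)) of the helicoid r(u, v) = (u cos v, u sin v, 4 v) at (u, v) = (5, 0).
H = 0

With E = 1, F = 0, G = u^2 + 16, L = 0, M = -4/sqrt(u^2 + 16), N = 0, assemble
  H = (EN − 2FM + GL) / (2(EG − F²)) = 0.
At (u, v) = (5, 0): H = 0.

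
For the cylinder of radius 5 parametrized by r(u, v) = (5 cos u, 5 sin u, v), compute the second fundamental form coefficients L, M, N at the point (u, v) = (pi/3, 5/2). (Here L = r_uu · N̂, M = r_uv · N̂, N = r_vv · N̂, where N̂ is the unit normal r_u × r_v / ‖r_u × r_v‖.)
L = -5;  M = 0;  N = 0

Compute the unit normal N̂(u, v) = (cos(u), sin(u), 0), and the second partials r_uu, r_uv, r_vv. Take dot products:
  L(u, v) = r_uu · N̂ = -5,
  M(u, v) = r_uv · N̂ = 0,
  N(u, v) = r_vv · N̂ = 0.
Evaluating at (u, v) = (pi/3, 5/2):
  L = -5, M = 0, N = 0.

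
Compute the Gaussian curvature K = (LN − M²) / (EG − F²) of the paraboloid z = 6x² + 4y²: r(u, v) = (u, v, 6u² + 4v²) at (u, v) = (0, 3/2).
K = 96/21025

Coefficients of the first fundamental form: E = 144*u^2 + 1, F = 96*u*v, G = 64*v^2 + 1.
Coefficients of the second fundamental form: L = 12/sqrt(144*u^2 + 64*v^2 + 1), M = 0, N = 8/sqrt(144*u^2 + 64*v^2 + 1).
Assemble K = (LN − M²)/(EG − F²) = 96/(20736*u^4 + 18432*u^2*v^2 + 288*u^2 + 4096*v^4 + 128*v^2 + 1). At (u, v) = (0, 3/2): K = 96/21025.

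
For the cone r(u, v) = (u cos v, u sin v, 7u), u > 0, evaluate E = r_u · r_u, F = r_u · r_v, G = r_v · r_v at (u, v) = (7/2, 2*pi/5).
E = 50;  F = 0;  G = 49/4

Partials: r_u = (cos(v), sin(v), 7), r_v = (-u*sin(v), u*cos(v), 0). As functions of (u, v):
  E = r_u · r_u = 50,
  F = r_u · r_v = 0,
  G = r_v · r_v = u^2.
Evaluating at (u, v) = (7/2, 2*pi/5): E = 50, F = 0, G = 49/4.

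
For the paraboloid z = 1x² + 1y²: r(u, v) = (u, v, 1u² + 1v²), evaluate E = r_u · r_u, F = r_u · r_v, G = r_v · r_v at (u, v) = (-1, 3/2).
E = 5;  F = -6;  G = 10

Partials: r_u = (1, 0, 2*u), r_v = (0, 1, 2*v). As functions of (u, v):
  E = r_u · r_u = 4*u^2 + 1,
  F = r_u · r_v = 4*u*v,
  G = r_v · r_v = 4*v^2 + 1.
Evaluating at (u, v) = (-1, 3/2): E = 5, F = -6, G = 10.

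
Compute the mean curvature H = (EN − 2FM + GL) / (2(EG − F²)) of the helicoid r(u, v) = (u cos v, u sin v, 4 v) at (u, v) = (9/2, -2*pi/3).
H = 0

With E = 1, F = 0, G = u^2 + 16, L = 0, M = -4/sqrt(u^2 + 16), N = 0, assemble
  H = (EN − 2FM + GL) / (2(EG − F²)) = 0.
At (u, v) = (9/2, -2*pi/3): H = 0.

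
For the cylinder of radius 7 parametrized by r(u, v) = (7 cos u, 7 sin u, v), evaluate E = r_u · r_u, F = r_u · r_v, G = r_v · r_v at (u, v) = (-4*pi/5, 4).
E = 49;  F = 0;  G = 1

Partials: r_u = (-7*sin(u), 7*cos(u), 0), r_v = (0, 0, 1). As functions of (u, v):
  E = r_u · r_u = 49,
  F = r_u · r_v = 0,
  G = r_v · r_v = 1.
Evaluating at (u, v) = (-4*pi/5, 4): E = 49, F = 0, G = 1.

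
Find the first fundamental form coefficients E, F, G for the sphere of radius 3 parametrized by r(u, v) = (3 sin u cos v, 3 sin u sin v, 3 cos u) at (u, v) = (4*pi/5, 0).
E = 9;  F = 0;  G = 45/8 - 9*sqrt(5)/8

Partials: r_u = (3*cos(u)*cos(v), 3*sin(v)*cos(u), -3*sin(u)), r_v = (-3*sin(u)*sin(v), 3*sin(u)*cos(v), 0). As functions of (u, v):
  E = r_u · r_u = 9,
  F = r_u · r_v = 0,
  G = r_v · r_v = 9*sin(u)^2.
Evaluating at (u, v) = (4*pi/5, 0): E = 9, F = 0, G = 45/8 - 9*sqrt(5)/8.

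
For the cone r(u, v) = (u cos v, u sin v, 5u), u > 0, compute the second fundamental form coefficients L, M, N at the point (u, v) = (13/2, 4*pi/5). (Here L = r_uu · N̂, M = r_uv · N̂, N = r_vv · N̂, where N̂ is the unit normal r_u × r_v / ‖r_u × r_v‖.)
L = 0;  M = 0;  N = 5*sqrt(26)/4

Compute the unit normal N̂(u, v) = (-5*sqrt(26)*u*cos(v)/(26*Abs(u)), -5*sqrt(26)*u*sin(v)/(26*Abs(u)), sqrt(26)*u/(26*Abs(u))), and the second partials r_uu, r_uv, r_vv. Take dot products:
  L(u, v) = r_uu · N̂ = 0,
  M(u, v) = r_uv · N̂ = 0,
  N(u, v) = r_vv · N̂ = 5*sqrt(26)*u^2/(26*Abs(u)).
Evaluating at (u, v) = (13/2, 4*pi/5):
  L = 0, M = 0, N = 5*sqrt(26)/4.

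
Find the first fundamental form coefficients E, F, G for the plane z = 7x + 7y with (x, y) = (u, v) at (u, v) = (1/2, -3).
E = 50;  F = 49;  G = 50

Partials: r_u = (1, 0, 7), r_v = (0, 1, 7). As functions of (u, v):
  E = r_u · r_u = 50,
  F = r_u · r_v = 49,
  G = r_v · r_v = 50.
Evaluating at (u, v) = (1/2, -3): E = 50, F = 49, G = 50.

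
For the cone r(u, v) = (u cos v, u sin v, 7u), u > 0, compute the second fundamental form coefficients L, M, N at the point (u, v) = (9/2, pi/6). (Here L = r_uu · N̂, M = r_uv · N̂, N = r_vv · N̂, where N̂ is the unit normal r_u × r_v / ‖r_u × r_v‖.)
L = 0;  M = 0;  N = 63*sqrt(2)/20

Compute the unit normal N̂(u, v) = (-7*sqrt(2)*u*cos(v)/(10*Abs(u)), -7*sqrt(2)*u*sin(v)/(10*Abs(u)), sqrt(2)*u/(10*Abs(u))), and the second partials r_uu, r_uv, r_vv. Take dot products:
  L(u, v) = r_uu · N̂ = 0,
  M(u, v) = r_uv · N̂ = 0,
  N(u, v) = r_vv · N̂ = 7*sqrt(2)*u^2/(10*Abs(u)).
Evaluating at (u, v) = (9/2, pi/6):
  L = 0, M = 0, N = 63*sqrt(2)/20.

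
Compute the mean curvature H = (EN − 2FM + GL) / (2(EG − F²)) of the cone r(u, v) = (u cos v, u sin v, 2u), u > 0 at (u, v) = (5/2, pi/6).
H = 2*sqrt(5)/25

With E = 5, F = 0, G = u^2, L = 0, M = 0, N = 2*sqrt(5)*u^2/(5*Abs(u)), assemble
  H = (EN − 2FM + GL) / (2(EG − F²)) = sqrt(5)/(5*Abs(u)).
At (u, v) = (5/2, pi/6): H = 2*sqrt(5)/25.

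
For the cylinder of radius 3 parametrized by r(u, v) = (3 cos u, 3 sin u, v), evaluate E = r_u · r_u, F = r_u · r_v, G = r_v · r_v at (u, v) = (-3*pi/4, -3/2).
E = 9;  F = 0;  G = 1

Partials: r_u = (-3*sin(u), 3*cos(u), 0), r_v = (0, 0, 1). As functions of (u, v):
  E = r_u · r_u = 9,
  F = r_u · r_v = 0,
  G = r_v · r_v = 1.
Evaluating at (u, v) = (-3*pi/4, -3/2): E = 9, F = 0, G = 1.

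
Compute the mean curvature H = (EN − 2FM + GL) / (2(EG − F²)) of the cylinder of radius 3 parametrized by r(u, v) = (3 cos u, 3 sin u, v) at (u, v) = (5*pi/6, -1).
H = -1/6

With E = 9, F = 0, G = 1, L = -3, M = 0, N = 0, assemble
  H = (EN − 2FM + GL) / (2(EG − F²)) = -1/6.
At (u, v) = (5*pi/6, -1): H = -1/6.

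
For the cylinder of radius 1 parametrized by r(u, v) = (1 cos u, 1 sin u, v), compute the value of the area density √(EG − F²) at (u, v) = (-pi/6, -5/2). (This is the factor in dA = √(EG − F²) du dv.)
√(EG − F²)|_{(-pi/6, -5/2)} = 1

E = 1, F = 0, G = 1, so EG − F² = 1. Taking the positive square root: √(EG − F²) = 1. At (u, v) = (-pi/6, -5/2): 1.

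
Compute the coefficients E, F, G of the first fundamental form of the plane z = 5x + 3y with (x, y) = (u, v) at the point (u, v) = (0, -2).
E = 26;  F = 15;  G = 10

Partials: r_u = (1, 0, 5), r_v = (0, 1, 3). As functions of (u, v):
  E = r_u · r_u = 26,
  F = r_u · r_v = 15,
  G = r_v · r_v = 10.
Evaluating at (u, v) = (0, -2): E = 26, F = 15, G = 10.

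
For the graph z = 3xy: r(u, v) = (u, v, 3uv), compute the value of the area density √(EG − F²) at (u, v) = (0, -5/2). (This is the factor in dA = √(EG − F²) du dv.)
√(EG − F²)|_{(0, -5/2)} = sqrt(229)/2

E = 9*v^2 + 1, F = 9*u*v, G = 9*u^2 + 1, so EG − F² = 9*u^2 + 9*v^2 + 1. Taking the positive square root: √(EG − F²) = sqrt(9*u^2 + 9*v^2 + 1). At (u, v) = (0, -5/2): sqrt(229)/2.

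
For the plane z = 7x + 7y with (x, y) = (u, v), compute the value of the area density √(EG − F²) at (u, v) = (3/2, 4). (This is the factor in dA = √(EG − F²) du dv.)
√(EG − F²)|_{(3/2, 4)} = 3*sqrt(11)

E = 50, F = 49, G = 50, so EG − F² = 99. Taking the positive square root: √(EG − F²) = 3*sqrt(11). At (u, v) = (3/2, 4): 3*sqrt(11).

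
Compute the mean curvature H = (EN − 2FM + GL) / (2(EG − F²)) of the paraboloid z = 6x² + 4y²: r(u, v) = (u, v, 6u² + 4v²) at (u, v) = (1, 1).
H = 970*sqrt(209)/43681

With E = 144*u^2 + 1, F = 96*u*v, G = 64*v^2 + 1, L = 12/sqrt(144*u^2 + 64*v^2 + 1), M = 0, N = 8/sqrt(144*u^2 + 64*v^2 + 1), assemble
  H = (EN − 2FM + GL) / (2(EG − F²)) = 2*(288*u^2 + 192*v^2 + 5)/(144*u^2 + 64*v^2 + 1)^(3/2).
At (u, v) = (1, 1): H = 970*sqrt(209)/43681.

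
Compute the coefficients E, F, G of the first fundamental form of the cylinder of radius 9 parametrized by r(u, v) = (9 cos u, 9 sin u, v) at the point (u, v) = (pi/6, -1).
E = 81;  F = 0;  G = 1

Partials: r_u = (-9*sin(u), 9*cos(u), 0), r_v = (0, 0, 1). As functions of (u, v):
  E = r_u · r_u = 81,
  F = r_u · r_v = 0,
  G = r_v · r_v = 1.
Evaluating at (u, v) = (pi/6, -1): E = 81, F = 0, G = 1.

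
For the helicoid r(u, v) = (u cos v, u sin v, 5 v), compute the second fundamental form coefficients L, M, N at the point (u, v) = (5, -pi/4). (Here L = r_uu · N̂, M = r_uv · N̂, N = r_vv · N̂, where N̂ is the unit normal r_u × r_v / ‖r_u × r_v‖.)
L = 0;  M = -sqrt(2)/2;  N = 0

Compute the unit normal N̂(u, v) = (5*sin(v)/sqrt(u^2 + 25), -5*cos(v)/sqrt(u^2 + 25), u/sqrt(u^2 + 25)), and the second partials r_uu, r_uv, r_vv. Take dot products:
  L(u, v) = r_uu · N̂ = 0,
  M(u, v) = r_uv · N̂ = -5/sqrt(u^2 + 25),
  N(u, v) = r_vv · N̂ = 0.
Evaluating at (u, v) = (5, -pi/4):
  L = 0, M = -sqrt(2)/2, N = 0.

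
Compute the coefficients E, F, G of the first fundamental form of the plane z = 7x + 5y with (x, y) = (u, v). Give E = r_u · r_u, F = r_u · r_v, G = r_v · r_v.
E = 50;  F = 35;  G = 26

Compute partials: r_u = (1, 0, 7), r_v = (0, 1, 5). Then
  E = r_u · r_u = 50,
  F = r_u · r_v = 35,
  G = r_v · r_v = 26.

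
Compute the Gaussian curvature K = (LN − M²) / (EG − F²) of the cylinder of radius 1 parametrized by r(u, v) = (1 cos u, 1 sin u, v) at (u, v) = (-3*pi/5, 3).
K = 0

Coefficients of the first fundamental form: E = 1, F = 0, G = 1.
Coefficients of the second fundamental form: L = -1, M = 0, N = 0.
Assemble K = (LN − M²)/(EG − F²) = 0. At (u, v) = (-3*pi/5, 3): K = 0.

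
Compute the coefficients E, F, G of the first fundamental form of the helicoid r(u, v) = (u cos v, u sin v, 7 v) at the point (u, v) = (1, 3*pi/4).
E = 1;  F = 0;  G = 50

Partials: r_u = (cos(v), sin(v), 0), r_v = (-u*sin(v), u*cos(v), 7). As functions of (u, v):
  E = r_u · r_u = 1,
  F = r_u · r_v = 0,
  G = r_v · r_v = u^2 + 49.
Evaluating at (u, v) = (1, 3*pi/4): E = 1, F = 0, G = 50.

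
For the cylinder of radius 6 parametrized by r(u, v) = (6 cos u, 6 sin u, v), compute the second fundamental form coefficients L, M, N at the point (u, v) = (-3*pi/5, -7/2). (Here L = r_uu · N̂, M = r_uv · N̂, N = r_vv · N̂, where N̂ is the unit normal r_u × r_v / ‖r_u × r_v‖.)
L = -6;  M = 0;  N = 0

Compute the unit normal N̂(u, v) = (cos(u), sin(u), 0), and the second partials r_uu, r_uv, r_vv. Take dot products:
  L(u, v) = r_uu · N̂ = -6,
  M(u, v) = r_uv · N̂ = 0,
  N(u, v) = r_vv · N̂ = 0.
Evaluating at (u, v) = (-3*pi/5, -7/2):
  L = -6, M = 0, N = 0.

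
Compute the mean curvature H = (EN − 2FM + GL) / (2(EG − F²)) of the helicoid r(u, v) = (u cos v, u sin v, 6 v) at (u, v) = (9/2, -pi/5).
H = 0

With E = 1, F = 0, G = u^2 + 36, L = 0, M = -6/sqrt(u^2 + 36), N = 0, assemble
  H = (EN − 2FM + GL) / (2(EG − F²)) = 0.
At (u, v) = (9/2, -pi/5): H = 0.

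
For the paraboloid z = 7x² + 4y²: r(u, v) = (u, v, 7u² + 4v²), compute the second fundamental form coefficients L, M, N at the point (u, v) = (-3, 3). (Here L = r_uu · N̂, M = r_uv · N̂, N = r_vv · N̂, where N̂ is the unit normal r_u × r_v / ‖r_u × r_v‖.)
L = 14*sqrt(2341)/2341;  M = 0;  N = 8*sqrt(2341)/2341

Compute the unit normal N̂(u, v) = (-14*u/sqrt(196*u^2 + 64*v^2 + 1), -8*v/sqrt(196*u^2 + 64*v^2 + 1), 1/sqrt(196*u^2 + 64*v^2 + 1)), and the second partials r_uu, r_uv, r_vv. Take dot products:
  L(u, v) = r_uu · N̂ = 14/sqrt(196*u^2 + 64*v^2 + 1),
  M(u, v) = r_uv · N̂ = 0,
  N(u, v) = r_vv · N̂ = 8/sqrt(196*u^2 + 64*v^2 + 1).
Evaluating at (u, v) = (-3, 3):
  L = 14*sqrt(2341)/2341, M = 0, N = 8*sqrt(2341)/2341.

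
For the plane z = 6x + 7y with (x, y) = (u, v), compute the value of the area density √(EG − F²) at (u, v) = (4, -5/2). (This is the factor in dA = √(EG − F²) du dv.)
√(EG − F²)|_{(4, -5/2)} = sqrt(86)

E = 37, F = 42, G = 50, so EG − F² = 86. Taking the positive square root: √(EG − F²) = sqrt(86). At (u, v) = (4, -5/2): sqrt(86).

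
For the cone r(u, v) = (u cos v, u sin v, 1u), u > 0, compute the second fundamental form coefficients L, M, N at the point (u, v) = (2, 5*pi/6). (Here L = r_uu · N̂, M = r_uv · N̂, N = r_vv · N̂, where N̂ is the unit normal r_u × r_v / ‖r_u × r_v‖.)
L = 0;  M = 0;  N = sqrt(2)

Compute the unit normal N̂(u, v) = (-sqrt(2)*u*cos(v)/(2*Abs(u)), -sqrt(2)*u*sin(v)/(2*Abs(u)), sqrt(2)*u/(2*Abs(u))), and the second partials r_uu, r_uv, r_vv. Take dot products:
  L(u, v) = r_uu · N̂ = 0,
  M(u, v) = r_uv · N̂ = 0,
  N(u, v) = r_vv · N̂ = sqrt(2)*u^2/(2*Abs(u)).
Evaluating at (u, v) = (2, 5*pi/6):
  L = 0, M = 0, N = sqrt(2).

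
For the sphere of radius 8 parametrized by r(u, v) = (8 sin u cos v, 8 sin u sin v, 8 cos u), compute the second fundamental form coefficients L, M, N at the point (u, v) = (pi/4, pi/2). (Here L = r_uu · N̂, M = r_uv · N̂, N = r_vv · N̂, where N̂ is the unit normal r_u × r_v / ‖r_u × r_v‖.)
L = -8;  M = 0;  N = -4

Compute the unit normal N̂(u, v) = (sin(u)^2*cos(v)/Abs(sin(u)), sin(u)^2*sin(v)/Abs(sin(u)), sin(2*u)/(2*Abs(sin(u)))), and the second partials r_uu, r_uv, r_vv. Take dot products:
  L(u, v) = r_uu · N̂ = -8*sin(u)/Abs(sin(u)),
  M(u, v) = r_uv · N̂ = 0,
  N(u, v) = r_vv · N̂ = -8*sin(u)^3/Abs(sin(u)).
Evaluating at (u, v) = (pi/4, pi/2):
  L = -8, M = 0, N = -4.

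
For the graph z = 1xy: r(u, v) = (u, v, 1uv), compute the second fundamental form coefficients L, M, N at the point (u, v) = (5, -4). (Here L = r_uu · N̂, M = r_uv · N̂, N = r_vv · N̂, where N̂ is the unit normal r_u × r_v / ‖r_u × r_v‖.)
L = 0;  M = sqrt(42)/42;  N = 0

Compute the unit normal N̂(u, v) = (-v/sqrt(u^2 + v^2 + 1), -u/sqrt(u^2 + v^2 + 1), 1/sqrt(u^2 + v^2 + 1)), and the second partials r_uu, r_uv, r_vv. Take dot products:
  L(u, v) = r_uu · N̂ = 0,
  M(u, v) = r_uv · N̂ = 1/sqrt(u^2 + v^2 + 1),
  N(u, v) = r_vv · N̂ = 0.
Evaluating at (u, v) = (5, -4):
  L = 0, M = sqrt(42)/42, N = 0.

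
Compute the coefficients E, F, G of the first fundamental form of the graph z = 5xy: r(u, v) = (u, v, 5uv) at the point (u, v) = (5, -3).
E = 226;  F = -375;  G = 626

Partials: r_u = (1, 0, 5*v), r_v = (0, 1, 5*u). As functions of (u, v):
  E = r_u · r_u = 25*v^2 + 1,
  F = r_u · r_v = 25*u*v,
  G = r_v · r_v = 25*u^2 + 1.
Evaluating at (u, v) = (5, -3): E = 226, F = -375, G = 626.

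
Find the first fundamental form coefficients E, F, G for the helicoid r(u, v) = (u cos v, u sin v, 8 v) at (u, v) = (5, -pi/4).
E = 1;  F = 0;  G = 89

Partials: r_u = (cos(v), sin(v), 0), r_v = (-u*sin(v), u*cos(v), 8). As functions of (u, v):
  E = r_u · r_u = 1,
  F = r_u · r_v = 0,
  G = r_v · r_v = u^2 + 64.
Evaluating at (u, v) = (5, -pi/4): E = 1, F = 0, G = 89.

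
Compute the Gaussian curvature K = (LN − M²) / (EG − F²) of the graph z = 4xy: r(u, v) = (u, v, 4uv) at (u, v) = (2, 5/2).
K = -16/27225

Coefficients of the first fundamental form: E = 16*v^2 + 1, F = 16*u*v, G = 16*u^2 + 1.
Coefficients of the second fundamental form: L = 0, M = 4/sqrt(16*u^2 + 16*v^2 + 1), N = 0.
Assemble K = (LN − M²)/(EG − F²) = -16/(256*u^4 + 512*u^2*v^2 + 32*u^2 + 256*v^4 + 32*v^2 + 1). At (u, v) = (2, 5/2): K = -16/27225.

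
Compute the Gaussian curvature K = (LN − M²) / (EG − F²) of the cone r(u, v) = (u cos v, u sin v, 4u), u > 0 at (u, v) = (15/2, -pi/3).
K = 0

Coefficients of the first fundamental form: E = 17, F = 0, G = u^2.
Coefficients of the second fundamental form: L = 0, M = 0, N = 4*sqrt(17)*u^2/(17*Abs(u)).
Assemble K = (LN − M²)/(EG − F²) = 0. At (u, v) = (15/2, -pi/3): K = 0.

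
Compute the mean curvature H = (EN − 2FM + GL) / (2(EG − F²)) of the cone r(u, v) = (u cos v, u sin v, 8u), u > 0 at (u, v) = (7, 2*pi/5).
H = 4*sqrt(65)/455

With E = 65, F = 0, G = u^2, L = 0, M = 0, N = 8*sqrt(65)*u^2/(65*Abs(u)), assemble
  H = (EN − 2FM + GL) / (2(EG − F²)) = 4*sqrt(65)/(65*Abs(u)).
At (u, v) = (7, 2*pi/5): H = 4*sqrt(65)/455.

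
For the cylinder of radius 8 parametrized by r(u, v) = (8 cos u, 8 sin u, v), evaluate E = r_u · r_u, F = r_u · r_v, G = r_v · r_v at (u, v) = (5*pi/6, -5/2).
E = 64;  F = 0;  G = 1

Partials: r_u = (-8*sin(u), 8*cos(u), 0), r_v = (0, 0, 1). As functions of (u, v):
  E = r_u · r_u = 64,
  F = r_u · r_v = 0,
  G = r_v · r_v = 1.
Evaluating at (u, v) = (5*pi/6, -5/2): E = 64, F = 0, G = 1.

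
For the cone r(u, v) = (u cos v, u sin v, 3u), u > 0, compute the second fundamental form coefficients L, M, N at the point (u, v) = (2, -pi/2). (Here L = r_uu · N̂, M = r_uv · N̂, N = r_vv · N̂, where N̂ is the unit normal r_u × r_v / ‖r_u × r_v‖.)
L = 0;  M = 0;  N = 3*sqrt(10)/5

Compute the unit normal N̂(u, v) = (-3*sqrt(10)*u*cos(v)/(10*Abs(u)), -3*sqrt(10)*u*sin(v)/(10*Abs(u)), sqrt(10)*u/(10*Abs(u))), and the second partials r_uu, r_uv, r_vv. Take dot products:
  L(u, v) = r_uu · N̂ = 0,
  M(u, v) = r_uv · N̂ = 0,
  N(u, v) = r_vv · N̂ = 3*sqrt(10)*u^2/(10*Abs(u)).
Evaluating at (u, v) = (2, -pi/2):
  L = 0, M = 0, N = 3*sqrt(10)/5.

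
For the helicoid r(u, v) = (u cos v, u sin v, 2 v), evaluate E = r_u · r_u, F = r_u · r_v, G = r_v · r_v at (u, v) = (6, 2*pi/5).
E = 1;  F = 0;  G = 40

Partials: r_u = (cos(v), sin(v), 0), r_v = (-u*sin(v), u*cos(v), 2). As functions of (u, v):
  E = r_u · r_u = 1,
  F = r_u · r_v = 0,
  G = r_v · r_v = u^2 + 4.
Evaluating at (u, v) = (6, 2*pi/5): E = 1, F = 0, G = 40.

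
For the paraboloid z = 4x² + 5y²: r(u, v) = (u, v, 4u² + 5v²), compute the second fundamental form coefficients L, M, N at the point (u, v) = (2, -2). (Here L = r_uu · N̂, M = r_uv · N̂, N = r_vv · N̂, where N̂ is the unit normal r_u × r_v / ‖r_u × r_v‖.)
L = 8*sqrt(73)/219;  M = 0;  N = 10*sqrt(73)/219

Compute the unit normal N̂(u, v) = (-8*u/sqrt(64*u^2 + 100*v^2 + 1), -10*v/sqrt(64*u^2 + 100*v^2 + 1), 1/sqrt(64*u^2 + 100*v^2 + 1)), and the second partials r_uu, r_uv, r_vv. Take dot products:
  L(u, v) = r_uu · N̂ = 8/sqrt(64*u^2 + 100*v^2 + 1),
  M(u, v) = r_uv · N̂ = 0,
  N(u, v) = r_vv · N̂ = 10/sqrt(64*u^2 + 100*v^2 + 1).
Evaluating at (u, v) = (2, -2):
  L = 8*sqrt(73)/219, M = 0, N = 10*sqrt(73)/219.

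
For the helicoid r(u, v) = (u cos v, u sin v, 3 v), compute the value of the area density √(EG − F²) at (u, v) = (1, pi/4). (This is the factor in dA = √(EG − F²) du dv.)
√(EG − F²)|_{(1, pi/4)} = sqrt(10)

E = 1, F = 0, G = u^2 + 9, so EG − F² = u^2 + 9. Taking the positive square root: √(EG − F²) = sqrt(u^2 + 9). At (u, v) = (1, pi/4): sqrt(10).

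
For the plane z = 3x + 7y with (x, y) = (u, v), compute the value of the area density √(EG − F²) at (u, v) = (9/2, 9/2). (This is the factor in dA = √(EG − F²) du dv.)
√(EG − F²)|_{(9/2, 9/2)} = sqrt(59)

E = 10, F = 21, G = 50, so EG − F² = 59. Taking the positive square root: √(EG − F²) = sqrt(59). At (u, v) = (9/2, 9/2): sqrt(59).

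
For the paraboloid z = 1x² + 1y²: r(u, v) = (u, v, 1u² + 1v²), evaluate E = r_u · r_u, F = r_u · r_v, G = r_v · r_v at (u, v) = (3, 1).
E = 37;  F = 12;  G = 5

Partials: r_u = (1, 0, 2*u), r_v = (0, 1, 2*v). As functions of (u, v):
  E = r_u · r_u = 4*u^2 + 1,
  F = r_u · r_v = 4*u*v,
  G = r_v · r_v = 4*v^2 + 1.
Evaluating at (u, v) = (3, 1): E = 37, F = 12, G = 5.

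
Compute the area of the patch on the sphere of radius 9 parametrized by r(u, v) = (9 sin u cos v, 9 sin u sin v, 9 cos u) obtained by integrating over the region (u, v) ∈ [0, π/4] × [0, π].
Area = 81*pi*(2 - sqrt(2))/2

Area = ∫∫ √(EG − F²) du dv with √(EG − F²) = 81*Abs(sin(u)). Integrating over [0, π/4] × [0, π] gives 81*pi*(2 - sqrt(2))/2.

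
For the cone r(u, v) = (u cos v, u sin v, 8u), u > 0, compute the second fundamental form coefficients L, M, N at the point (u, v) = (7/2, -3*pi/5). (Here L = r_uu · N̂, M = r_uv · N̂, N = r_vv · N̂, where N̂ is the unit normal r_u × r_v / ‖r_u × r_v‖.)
L = 0;  M = 0;  N = 28*sqrt(65)/65

Compute the unit normal N̂(u, v) = (-8*sqrt(65)*u*cos(v)/(65*Abs(u)), -8*sqrt(65)*u*sin(v)/(65*Abs(u)), sqrt(65)*u/(65*Abs(u))), and the second partials r_uu, r_uv, r_vv. Take dot products:
  L(u, v) = r_uu · N̂ = 0,
  M(u, v) = r_uv · N̂ = 0,
  N(u, v) = r_vv · N̂ = 8*sqrt(65)*u^2/(65*Abs(u)).
Evaluating at (u, v) = (7/2, -3*pi/5):
  L = 0, M = 0, N = 28*sqrt(65)/65.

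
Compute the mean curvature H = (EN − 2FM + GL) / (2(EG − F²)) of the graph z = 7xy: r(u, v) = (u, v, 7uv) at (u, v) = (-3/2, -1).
H = -4116*sqrt(641)/410881

With E = 49*v^2 + 1, F = 49*u*v, G = 49*u^2 + 1, L = 0, M = 7/sqrt(49*u^2 + 49*v^2 + 1), N = 0, assemble
  H = (EN − 2FM + GL) / (2(EG − F²)) = -343*u*v/(49*u^2 + 49*v^2 + 1)^(3/2).
At (u, v) = (-3/2, -1): H = -4116*sqrt(641)/410881.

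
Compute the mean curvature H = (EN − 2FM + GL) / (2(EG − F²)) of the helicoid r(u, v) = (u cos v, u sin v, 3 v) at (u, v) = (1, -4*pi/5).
H = 0

With E = 1, F = 0, G = u^2 + 9, L = 0, M = -3/sqrt(u^2 + 9), N = 0, assemble
  H = (EN − 2FM + GL) / (2(EG − F²)) = 0.
At (u, v) = (1, -4*pi/5): H = 0.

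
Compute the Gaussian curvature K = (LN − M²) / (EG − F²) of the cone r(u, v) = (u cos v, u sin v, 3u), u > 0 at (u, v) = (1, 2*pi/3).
K = 0

Coefficients of the first fundamental form: E = 10, F = 0, G = u^2.
Coefficients of the second fundamental form: L = 0, M = 0, N = 3*sqrt(10)*u^2/(10*Abs(u)).
Assemble K = (LN − M²)/(EG − F²) = 0. At (u, v) = (1, 2*pi/3): K = 0.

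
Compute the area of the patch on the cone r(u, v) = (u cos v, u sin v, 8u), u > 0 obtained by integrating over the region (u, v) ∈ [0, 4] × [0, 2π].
Area = 16*sqrt(65)*pi

Area = ∫∫ √(EG − F²) du dv with √(EG − F²) = sqrt(65)*Abs(u). Integrating over [0, 4] × [0, 2π] gives 16*sqrt(65)*pi.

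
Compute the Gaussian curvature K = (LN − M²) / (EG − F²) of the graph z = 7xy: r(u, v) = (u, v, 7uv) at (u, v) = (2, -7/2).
K = -784/10169721

Coefficients of the first fundamental form: E = 49*v^2 + 1, F = 49*u*v, G = 49*u^2 + 1.
Coefficients of the second fundamental form: L = 0, M = 7/sqrt(49*u^2 + 49*v^2 + 1), N = 0.
Assemble K = (LN − M²)/(EG − F²) = -49/(2401*u^4 + 4802*u^2*v^2 + 98*u^2 + 2401*v^4 + 98*v^2 + 1). At (u, v) = (2, -7/2): K = -784/10169721.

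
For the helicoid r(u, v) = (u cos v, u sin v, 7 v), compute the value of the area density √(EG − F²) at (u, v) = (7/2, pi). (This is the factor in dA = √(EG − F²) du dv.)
√(EG − F²)|_{(7/2, pi)} = 7*sqrt(5)/2

E = 1, F = 0, G = u^2 + 49, so EG − F² = u^2 + 49. Taking the positive square root: √(EG − F²) = sqrt(u^2 + 49). At (u, v) = (7/2, pi): 7*sqrt(5)/2.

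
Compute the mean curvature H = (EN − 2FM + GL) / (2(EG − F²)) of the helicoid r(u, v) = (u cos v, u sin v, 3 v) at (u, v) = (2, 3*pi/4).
H = 0

With E = 1, F = 0, G = u^2 + 9, L = 0, M = -3/sqrt(u^2 + 9), N = 0, assemble
  H = (EN − 2FM + GL) / (2(EG − F²)) = 0.
At (u, v) = (2, 3*pi/4): H = 0.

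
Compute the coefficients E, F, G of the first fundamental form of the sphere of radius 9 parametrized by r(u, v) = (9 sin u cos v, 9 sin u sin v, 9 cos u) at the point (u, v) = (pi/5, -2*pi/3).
E = 81;  F = 0;  G = 405/8 - 81*sqrt(5)/8

Partials: r_u = (9*cos(u)*cos(v), 9*sin(v)*cos(u), -9*sin(u)), r_v = (-9*sin(u)*sin(v), 9*sin(u)*cos(v), 0). As functions of (u, v):
  E = r_u · r_u = 81,
  F = r_u · r_v = 0,
  G = r_v · r_v = 81*sin(u)^2.
Evaluating at (u, v) = (pi/5, -2*pi/3): E = 81, F = 0, G = 405/8 - 81*sqrt(5)/8.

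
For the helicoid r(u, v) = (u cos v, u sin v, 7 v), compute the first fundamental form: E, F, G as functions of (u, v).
E = 1;  F = 0;  G = u^2 + 49

Compute partials: r_u = (cos(v), sin(v), 0), r_v = (-u*sin(v), u*cos(v), 7). Then
  E = r_u · r_u = 1,
  F = r_u · r_v = 0,
  G = r_v · r_v = u^2 + 49.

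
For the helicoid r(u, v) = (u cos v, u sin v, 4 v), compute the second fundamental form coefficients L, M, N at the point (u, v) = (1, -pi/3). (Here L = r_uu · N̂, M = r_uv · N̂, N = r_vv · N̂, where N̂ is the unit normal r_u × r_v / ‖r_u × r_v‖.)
L = 0;  M = -4*sqrt(17)/17;  N = 0

Compute the unit normal N̂(u, v) = (4*sin(v)/sqrt(u^2 + 16), -4*cos(v)/sqrt(u^2 + 16), u/sqrt(u^2 + 16)), and the second partials r_uu, r_uv, r_vv. Take dot products:
  L(u, v) = r_uu · N̂ = 0,
  M(u, v) = r_uv · N̂ = -4/sqrt(u^2 + 16),
  N(u, v) = r_vv · N̂ = 0.
Evaluating at (u, v) = (1, -pi/3):
  L = 0, M = -4*sqrt(17)/17, N = 0.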